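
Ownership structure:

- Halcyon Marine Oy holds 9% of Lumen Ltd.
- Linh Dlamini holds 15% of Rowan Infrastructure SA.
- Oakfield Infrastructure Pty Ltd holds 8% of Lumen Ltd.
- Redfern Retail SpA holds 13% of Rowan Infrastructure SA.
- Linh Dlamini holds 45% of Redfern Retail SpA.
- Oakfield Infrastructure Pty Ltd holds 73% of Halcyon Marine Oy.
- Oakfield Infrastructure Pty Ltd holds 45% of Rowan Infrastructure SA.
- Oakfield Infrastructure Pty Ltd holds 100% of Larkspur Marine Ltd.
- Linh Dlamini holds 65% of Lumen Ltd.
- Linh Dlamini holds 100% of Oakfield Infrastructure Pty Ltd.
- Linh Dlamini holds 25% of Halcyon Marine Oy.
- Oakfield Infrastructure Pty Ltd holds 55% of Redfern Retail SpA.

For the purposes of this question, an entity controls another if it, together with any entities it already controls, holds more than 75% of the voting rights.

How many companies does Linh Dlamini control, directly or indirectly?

5

Linh holds 100% of Oakfield, so Linh controls Oakfield.
Linh and Oakfield together hold 25% + 73% = 98% of Halcyon, so Linh controls Halcyon.
Linh and Oakfield together hold 45% + 55% = 100% of Redfern, so Linh controls Redfern.
Oakfield holds 100% of Larkspur, so Linh controls Larkspur.
Linh and Oakfield and Halcyon together hold 65% + 8% + 9% = 82% of Lumen, so Linh controls Lumen.
No other company's threshold is met.
Linh controls 5 companies.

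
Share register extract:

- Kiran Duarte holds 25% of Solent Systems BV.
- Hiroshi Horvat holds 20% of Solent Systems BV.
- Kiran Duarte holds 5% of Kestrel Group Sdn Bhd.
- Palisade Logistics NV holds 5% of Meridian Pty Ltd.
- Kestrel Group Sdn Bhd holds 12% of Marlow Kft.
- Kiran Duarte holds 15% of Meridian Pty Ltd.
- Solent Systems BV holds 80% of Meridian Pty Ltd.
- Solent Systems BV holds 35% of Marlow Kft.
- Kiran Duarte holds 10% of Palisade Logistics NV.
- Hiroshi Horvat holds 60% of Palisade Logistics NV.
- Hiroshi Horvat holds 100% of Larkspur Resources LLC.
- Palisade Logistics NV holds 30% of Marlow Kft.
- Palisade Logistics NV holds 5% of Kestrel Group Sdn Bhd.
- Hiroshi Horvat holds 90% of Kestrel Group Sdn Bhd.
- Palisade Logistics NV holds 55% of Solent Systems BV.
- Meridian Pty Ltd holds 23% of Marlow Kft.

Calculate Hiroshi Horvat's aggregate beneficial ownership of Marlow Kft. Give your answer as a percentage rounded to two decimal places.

58.15%

Hiroshi reaches Marlow along 8 paths.
Via Palisade: 60% × 30% = 18%.
Via Palisade → Solent: 60% × 55% × 35% = 11.55%.
Via Solent: 20% × 35% = 7%.
Via Palisade → Solent → Meridian: 60% × 55% × 80% × 23% = 6.072%.
Via Solent → Meridian: 20% × 80% × 23% = 3.68%.
Via Palisade → Meridian: 60% × 5% × 23% = 0.69%.
Via Kestrel: 90% × 12% = 10.8%.
Via Palisade → Kestrel: 60% × 5% × 12% = 0.36%.
Total: 18% + 11.55% + 7% + 6.072% + 3.68% + 0.69% + 10.8% + 0.36% = 58.152%.
Rounded: 58.15%.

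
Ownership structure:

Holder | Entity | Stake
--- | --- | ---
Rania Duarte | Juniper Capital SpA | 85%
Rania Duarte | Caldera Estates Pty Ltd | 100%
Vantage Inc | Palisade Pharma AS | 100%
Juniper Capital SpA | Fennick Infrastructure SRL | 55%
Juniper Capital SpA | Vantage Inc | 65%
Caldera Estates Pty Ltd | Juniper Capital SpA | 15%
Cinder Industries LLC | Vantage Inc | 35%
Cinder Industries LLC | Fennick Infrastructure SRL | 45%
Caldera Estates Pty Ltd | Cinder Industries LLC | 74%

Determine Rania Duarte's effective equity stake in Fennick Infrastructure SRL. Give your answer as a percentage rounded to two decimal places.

Rania reaches Fennick along 3 paths.
Via Caldera → Cinder: 100% × 74% × 45% = 33.3%.
Via Juniper: 85% × 55% = 46.75%.
Via Caldera → Juniper: 100% × 15% × 55% = 8.25%.
Total: 33.3% + 46.75% + 8.25% = 88.3%.
Rounded: 88.30%.

88.30%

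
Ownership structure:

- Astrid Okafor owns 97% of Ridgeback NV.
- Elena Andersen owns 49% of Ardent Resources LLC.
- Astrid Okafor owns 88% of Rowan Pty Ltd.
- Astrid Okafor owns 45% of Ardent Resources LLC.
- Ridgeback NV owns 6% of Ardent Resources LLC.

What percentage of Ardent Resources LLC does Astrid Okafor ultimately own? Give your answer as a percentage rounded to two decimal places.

Astrid reaches Ardent along 2 paths.
Direct stake: 45% = 45%.
Via Ridgeback: 97% × 6% = 5.82%.
Total: 45% + 5.82% = 50.82%.

50.82%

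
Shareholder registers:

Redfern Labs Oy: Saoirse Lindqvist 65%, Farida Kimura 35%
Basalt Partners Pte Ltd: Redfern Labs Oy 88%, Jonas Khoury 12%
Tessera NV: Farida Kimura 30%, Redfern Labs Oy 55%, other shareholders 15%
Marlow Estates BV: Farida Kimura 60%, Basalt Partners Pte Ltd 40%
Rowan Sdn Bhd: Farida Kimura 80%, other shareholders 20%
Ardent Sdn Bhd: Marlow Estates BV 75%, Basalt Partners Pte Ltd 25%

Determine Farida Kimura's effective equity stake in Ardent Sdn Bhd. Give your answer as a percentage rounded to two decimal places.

61.94%

Farida reaches Ardent along 3 paths.
Via Marlow: 60% × 75% = 45%.
Via Redfern → Basalt → Marlow: 35% × 88% × 40% × 75% = 9.24%.
Via Redfern → Basalt: 35% × 88% × 25% = 7.7%.
Total: 45% + 9.24% + 7.7% = 61.94%.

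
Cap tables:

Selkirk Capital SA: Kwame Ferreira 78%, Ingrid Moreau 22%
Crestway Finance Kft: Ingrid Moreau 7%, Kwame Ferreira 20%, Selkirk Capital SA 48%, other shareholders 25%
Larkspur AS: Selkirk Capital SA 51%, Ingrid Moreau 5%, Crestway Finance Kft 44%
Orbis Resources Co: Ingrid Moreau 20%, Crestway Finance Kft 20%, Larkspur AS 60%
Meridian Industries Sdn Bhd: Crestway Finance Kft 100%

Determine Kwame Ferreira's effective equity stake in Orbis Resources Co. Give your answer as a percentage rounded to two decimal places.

50.52%

Kwame reaches Orbis along 5 paths.
Via Crestway: 20% × 20% = 4%.
Via Selkirk → Crestway: 78% × 48% × 20% = 7.488%.
Via Selkirk → Larkspur: 78% × 51% × 60% = 23.868%.
Via Crestway → Larkspur: 20% × 44% × 60% = 5.28%.
Via Selkirk → Crestway → Larkspur: 78% × 48% × 44% × 60% = 9.88416%.
Total: 4% + 7.488% + 23.868% + 5.28% + 9.88416% = 50.52016%.
Rounded: 50.52%.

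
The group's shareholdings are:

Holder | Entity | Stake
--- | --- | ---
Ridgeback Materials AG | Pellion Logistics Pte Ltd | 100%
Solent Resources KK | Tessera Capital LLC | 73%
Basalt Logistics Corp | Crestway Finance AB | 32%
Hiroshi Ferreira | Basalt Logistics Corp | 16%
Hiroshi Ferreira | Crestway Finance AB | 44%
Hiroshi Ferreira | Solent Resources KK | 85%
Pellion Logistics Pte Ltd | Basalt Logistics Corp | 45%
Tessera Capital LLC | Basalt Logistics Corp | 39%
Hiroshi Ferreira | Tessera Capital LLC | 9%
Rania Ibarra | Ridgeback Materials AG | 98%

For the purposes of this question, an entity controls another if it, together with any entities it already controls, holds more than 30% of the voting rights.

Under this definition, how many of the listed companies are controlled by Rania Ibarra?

4

Rania holds 98% of Ridgeback, so Rania controls Ridgeback.
Ridgeback holds 100% of Pellion, so Rania controls Pellion.
Pellion holds 45% of Basalt, so Rania controls Basalt.
Basalt holds 32% of Crestway, so Rania controls Crestway.
No other company's threshold is met.
Rania controls 4 companies.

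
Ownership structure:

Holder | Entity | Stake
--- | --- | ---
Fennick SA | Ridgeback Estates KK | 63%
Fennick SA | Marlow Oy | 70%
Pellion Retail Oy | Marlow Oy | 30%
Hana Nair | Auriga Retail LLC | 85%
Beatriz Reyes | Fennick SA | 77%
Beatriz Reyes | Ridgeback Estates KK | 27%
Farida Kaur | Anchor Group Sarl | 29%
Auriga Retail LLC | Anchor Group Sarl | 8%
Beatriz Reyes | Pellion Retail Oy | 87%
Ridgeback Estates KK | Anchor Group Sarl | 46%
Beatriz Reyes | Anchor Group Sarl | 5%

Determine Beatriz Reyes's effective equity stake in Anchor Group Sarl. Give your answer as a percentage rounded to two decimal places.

Beatriz reaches Anchor along 3 paths.
Via Ridgeback: 27% × 46% = 12.42%.
Via Fennick → Ridgeback: 77% × 63% × 46% = 22.3146%.
Direct stake: 5% = 5%.
Total: 12.42% + 22.3146% + 5% = 39.7346%.
Rounded: 39.73%.

39.73%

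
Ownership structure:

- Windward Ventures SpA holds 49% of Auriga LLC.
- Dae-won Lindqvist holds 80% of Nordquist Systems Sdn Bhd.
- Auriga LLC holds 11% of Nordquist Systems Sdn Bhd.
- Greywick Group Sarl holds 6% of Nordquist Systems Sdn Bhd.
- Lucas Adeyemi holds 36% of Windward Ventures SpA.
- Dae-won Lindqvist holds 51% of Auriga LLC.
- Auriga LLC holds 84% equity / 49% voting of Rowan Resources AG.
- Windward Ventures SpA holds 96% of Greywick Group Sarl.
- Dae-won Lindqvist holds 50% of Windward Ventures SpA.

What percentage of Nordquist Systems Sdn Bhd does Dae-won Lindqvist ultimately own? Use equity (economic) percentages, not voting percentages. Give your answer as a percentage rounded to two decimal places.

Dae-won reaches Nordquist along 4 paths.
Via Auriga: 51% × 11% = 5.61%.
Via Windward → Auriga: 50% × 49% × 11% = 2.695%.
Direct stake: 80% = 80%.
Via Windward → Greywick: 50% × 96% × 6% = 2.88%.
Total: 5.61% + 2.695% + 80% + 2.88% = 91.185%.
Rounded: 91.19%.

91.19%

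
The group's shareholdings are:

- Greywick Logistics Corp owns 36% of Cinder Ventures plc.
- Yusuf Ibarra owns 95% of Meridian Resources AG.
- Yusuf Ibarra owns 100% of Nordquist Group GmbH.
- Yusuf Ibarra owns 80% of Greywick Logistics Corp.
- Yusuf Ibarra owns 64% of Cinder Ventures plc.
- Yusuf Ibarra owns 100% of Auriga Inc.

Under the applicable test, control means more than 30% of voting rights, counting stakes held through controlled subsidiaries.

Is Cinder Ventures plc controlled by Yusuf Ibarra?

Yes

Yusuf holds 80% of Greywick, so Yusuf controls Greywick.
Greywick and Yusuf together hold 36% + 64% = 100% of Cinder, so Yusuf controls Cinder.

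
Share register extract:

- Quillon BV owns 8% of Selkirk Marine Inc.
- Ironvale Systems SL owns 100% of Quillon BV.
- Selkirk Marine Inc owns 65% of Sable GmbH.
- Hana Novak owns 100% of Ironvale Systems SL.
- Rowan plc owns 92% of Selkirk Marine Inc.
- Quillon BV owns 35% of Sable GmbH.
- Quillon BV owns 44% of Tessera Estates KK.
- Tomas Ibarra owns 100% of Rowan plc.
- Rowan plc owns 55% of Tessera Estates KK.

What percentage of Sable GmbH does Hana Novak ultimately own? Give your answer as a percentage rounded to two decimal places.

Hana reaches Sable along 2 paths.
Via Ironvale → Quillon: 100% × 100% × 35% = 35%.
Via Ironvale → Quillon → Selkirk: 100% × 100% × 8% × 65% = 5.2%.
Total: 35% + 5.2% = 40.2%.
Rounded: 40.20%.

40.20%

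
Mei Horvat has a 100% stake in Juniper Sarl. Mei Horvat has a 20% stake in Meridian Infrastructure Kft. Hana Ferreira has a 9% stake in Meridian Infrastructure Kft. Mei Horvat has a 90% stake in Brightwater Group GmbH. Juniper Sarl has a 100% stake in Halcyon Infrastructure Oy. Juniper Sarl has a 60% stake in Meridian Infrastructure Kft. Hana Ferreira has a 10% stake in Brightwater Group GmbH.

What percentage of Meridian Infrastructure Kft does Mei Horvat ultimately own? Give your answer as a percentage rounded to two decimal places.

80.00%

Mei reaches Meridian along 2 paths.
Via Juniper: 100% × 60% = 60%.
Direct stake: 20% = 20%.
Total: 60% + 20% = 80%.
Rounded: 80.00%.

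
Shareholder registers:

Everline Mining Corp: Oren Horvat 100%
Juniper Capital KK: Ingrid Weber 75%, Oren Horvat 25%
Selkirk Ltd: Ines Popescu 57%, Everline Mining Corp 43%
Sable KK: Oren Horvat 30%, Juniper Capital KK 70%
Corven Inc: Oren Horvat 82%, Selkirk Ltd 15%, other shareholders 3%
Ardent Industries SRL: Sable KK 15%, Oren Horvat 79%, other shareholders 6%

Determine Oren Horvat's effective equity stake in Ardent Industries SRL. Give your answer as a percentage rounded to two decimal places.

Oren reaches Ardent along 3 paths.
Via Sable: 30% × 15% = 4.5%.
Via Juniper → Sable: 25% × 70% × 15% = 2.625%.
Direct stake: 79% = 79%.
Total: 4.5% + 2.625% + 79% = 86.125%.
Rounded: 86.13%.

86.13%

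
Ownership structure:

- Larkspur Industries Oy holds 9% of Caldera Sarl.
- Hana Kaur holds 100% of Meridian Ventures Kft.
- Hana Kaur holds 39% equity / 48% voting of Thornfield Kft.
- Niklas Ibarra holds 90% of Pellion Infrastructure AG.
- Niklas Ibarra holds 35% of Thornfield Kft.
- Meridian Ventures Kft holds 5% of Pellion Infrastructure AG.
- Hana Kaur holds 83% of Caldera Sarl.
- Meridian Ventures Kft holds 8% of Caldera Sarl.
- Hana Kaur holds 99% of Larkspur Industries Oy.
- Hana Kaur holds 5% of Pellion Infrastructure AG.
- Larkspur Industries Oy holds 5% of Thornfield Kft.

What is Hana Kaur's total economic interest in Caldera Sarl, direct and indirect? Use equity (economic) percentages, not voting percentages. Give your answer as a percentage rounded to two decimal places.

Hana reaches Caldera along 3 paths.
Via Larkspur: 99% × 9% = 8.91%.
Via Meridian: 100% × 8% = 8%.
Direct stake: 83% = 83%.
Total: 8.91% + 8% + 83% = 99.91%.

99.91%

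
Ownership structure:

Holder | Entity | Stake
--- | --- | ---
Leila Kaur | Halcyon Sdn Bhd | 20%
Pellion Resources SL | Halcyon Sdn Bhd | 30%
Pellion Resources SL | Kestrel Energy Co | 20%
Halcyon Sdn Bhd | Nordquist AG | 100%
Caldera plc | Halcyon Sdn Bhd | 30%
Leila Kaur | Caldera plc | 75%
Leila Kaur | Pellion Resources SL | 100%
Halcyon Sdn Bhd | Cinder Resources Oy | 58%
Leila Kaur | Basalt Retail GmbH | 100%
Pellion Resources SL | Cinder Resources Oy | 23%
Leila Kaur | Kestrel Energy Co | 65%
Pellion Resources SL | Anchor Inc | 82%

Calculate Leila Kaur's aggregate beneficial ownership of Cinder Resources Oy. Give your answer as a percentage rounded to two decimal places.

65.05%

Leila reaches Cinder along 4 paths.
Via Pellion: 100% × 23% = 23%.
Via Caldera → Halcyon: 75% × 30% × 58% = 13.05%.
Via Halcyon: 20% × 58% = 11.6%.
Via Pellion → Halcyon: 100% × 30% × 58% = 17.4%.
Total: 23% + 13.05% + 11.6% + 17.4% = 65.05%.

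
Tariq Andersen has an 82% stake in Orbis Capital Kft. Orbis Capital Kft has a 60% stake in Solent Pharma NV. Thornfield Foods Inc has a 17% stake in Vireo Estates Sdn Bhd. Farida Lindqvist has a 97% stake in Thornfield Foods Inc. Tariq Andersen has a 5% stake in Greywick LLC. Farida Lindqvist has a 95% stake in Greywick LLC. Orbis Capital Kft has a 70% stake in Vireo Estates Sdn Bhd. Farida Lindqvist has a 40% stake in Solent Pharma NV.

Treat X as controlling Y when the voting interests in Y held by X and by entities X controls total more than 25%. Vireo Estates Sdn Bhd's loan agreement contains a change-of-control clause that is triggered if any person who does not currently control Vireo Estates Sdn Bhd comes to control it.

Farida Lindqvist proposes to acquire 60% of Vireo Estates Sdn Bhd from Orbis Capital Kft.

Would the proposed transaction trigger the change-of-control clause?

The purchase adds only to Farida's holdings (Orbis's stake shrinks), so Farida is the only person who could newly come to control Vireo.
Farida holds 95% of Greywick, so Farida controls Greywick.
Farida holds 97% of Thornfield, so Farida controls Thornfield.
Farida holds 40% of Solent, so Farida controls Solent.
In Vireo, Farida's side holds only 17%, not > 25%.
So before the transaction, Farida does not control Vireo.
After the purchase, Farida holds 60% of Vireo directly, and Orbis's stake falls to 10%.
Thornfield and Farida together hold 17% + 60% = 77% of Vireo, so Farida controls Vireo.
Farida did not control Vireo before and does after, so the clause is triggered.

Yes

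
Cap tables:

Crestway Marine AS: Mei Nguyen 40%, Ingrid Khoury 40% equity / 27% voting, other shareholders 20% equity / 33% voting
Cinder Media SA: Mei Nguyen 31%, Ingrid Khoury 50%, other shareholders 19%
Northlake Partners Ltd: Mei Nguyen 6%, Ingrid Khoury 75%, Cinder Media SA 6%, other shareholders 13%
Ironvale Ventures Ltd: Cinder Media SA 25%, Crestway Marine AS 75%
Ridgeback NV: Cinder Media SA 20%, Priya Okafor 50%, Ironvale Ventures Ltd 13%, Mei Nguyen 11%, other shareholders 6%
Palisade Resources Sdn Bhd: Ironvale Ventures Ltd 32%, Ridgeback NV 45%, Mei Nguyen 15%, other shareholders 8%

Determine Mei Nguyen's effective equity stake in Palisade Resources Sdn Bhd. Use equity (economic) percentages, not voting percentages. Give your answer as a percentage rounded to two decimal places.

Mei reaches Palisade along 7 paths.
Via Cinder → Ironvale: 31% × 25% × 32% = 2.48%.
Via Crestway → Ironvale: 40% × 75% × 32% = 9.6%.
Via Cinder → Ridgeback: 31% × 20% × 45% = 2.79%.
Via Cinder → Ironvale → Ridgeback: 31% × 25% × 13% × 45% = 0.453375%.
Via Crestway → Ironvale → Ridgeback: 40% × 75% × 13% × 45% = 1.755%.
Via Ridgeback: 11% × 45% = 4.95%.
Direct stake: 15% = 15%.
Total: 2.48% + 9.6% + 2.79% + 0.453375% + 1.755% + 4.95% + 15% = 37.028375%.
Rounded: 37.03%.

37.03%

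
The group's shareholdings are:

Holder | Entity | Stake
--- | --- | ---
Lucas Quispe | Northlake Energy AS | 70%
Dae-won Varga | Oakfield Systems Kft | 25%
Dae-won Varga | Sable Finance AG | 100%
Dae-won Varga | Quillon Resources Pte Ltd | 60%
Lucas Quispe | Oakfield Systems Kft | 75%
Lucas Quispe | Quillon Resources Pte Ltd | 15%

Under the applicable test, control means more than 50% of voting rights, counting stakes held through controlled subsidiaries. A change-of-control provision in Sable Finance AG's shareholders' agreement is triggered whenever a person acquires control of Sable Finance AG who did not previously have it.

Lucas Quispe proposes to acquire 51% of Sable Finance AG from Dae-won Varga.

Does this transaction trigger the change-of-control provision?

The purchase adds only to Lucas's holdings (Dae-won's stake shrinks), so Lucas is the only person who could newly come to control Sable.
Lucas holds 70% of Northlake, so Lucas controls Northlake.
Lucas holds 75% of Oakfield, so Lucas controls Oakfield.
Neither Lucas nor any entity Lucas controls holds any voting interest in Sable.
So before the transaction, Lucas does not control Sable.
After the purchase, Lucas holds 51% of Sable directly, and Dae-won's stake falls to 49%.
Lucas holds 51% of Sable, so Lucas controls Sable.
Lucas did not control Sable before and does after, so the clause is triggered.

Yes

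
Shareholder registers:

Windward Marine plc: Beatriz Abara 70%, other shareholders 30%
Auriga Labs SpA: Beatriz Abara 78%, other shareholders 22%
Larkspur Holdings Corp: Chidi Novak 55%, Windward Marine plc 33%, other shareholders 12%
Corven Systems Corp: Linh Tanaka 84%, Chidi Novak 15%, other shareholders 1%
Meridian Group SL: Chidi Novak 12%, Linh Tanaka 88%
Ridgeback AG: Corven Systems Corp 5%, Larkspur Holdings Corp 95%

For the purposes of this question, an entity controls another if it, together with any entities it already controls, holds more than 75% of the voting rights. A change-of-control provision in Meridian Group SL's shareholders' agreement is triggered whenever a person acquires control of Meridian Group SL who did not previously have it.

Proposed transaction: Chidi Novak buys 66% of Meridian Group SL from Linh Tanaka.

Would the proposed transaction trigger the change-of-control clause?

Yes

The purchase adds only to Chidi's holdings (Linh's stake shrinks), so Chidi is the only person who could newly come to control Meridian.
Chidi's largest direct stake is 55% in Larkspur, which does not meet the threshold, so Chidi controls no company.
In Meridian, Chidi's side holds only 12%, not > 75%.
So before the transaction, Chidi does not control Meridian.
After the purchase, Chidi's direct stake in Meridian rises to 12% + 66% = 78%, and Linh's stake falls to 22%.
Chidi holds 78% of Meridian, so Chidi controls Meridian.
Chidi did not control Meridian before and does after, so the clause is triggered.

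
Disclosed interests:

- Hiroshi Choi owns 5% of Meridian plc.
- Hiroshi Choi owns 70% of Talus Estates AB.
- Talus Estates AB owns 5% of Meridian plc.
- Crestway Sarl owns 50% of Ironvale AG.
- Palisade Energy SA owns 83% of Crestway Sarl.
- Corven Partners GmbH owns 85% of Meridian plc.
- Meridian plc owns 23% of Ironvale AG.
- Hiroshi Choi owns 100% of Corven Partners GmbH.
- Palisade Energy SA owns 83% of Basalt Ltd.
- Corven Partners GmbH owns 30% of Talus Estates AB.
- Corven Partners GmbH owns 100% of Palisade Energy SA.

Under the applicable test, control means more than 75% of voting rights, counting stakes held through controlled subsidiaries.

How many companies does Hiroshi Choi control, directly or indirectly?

6

Hiroshi holds 100% of Corven, so Hiroshi controls Corven.
Corven and Hiroshi together hold 30% + 70% = 100% of Talus, so Hiroshi controls Talus.
Corven holds 100% of Palisade, so Hiroshi controls Palisade.
Hiroshi and Corven and Talus together hold 5% + 85% + 5% = 95% of Meridian, so Hiroshi controls Meridian.
Palisade holds 83% of Crestway, so Hiroshi controls Crestway.
Palisade holds 83% of Basalt, so Hiroshi controls Basalt.
No other company's threshold is met.
Hiroshi controls 6 companies.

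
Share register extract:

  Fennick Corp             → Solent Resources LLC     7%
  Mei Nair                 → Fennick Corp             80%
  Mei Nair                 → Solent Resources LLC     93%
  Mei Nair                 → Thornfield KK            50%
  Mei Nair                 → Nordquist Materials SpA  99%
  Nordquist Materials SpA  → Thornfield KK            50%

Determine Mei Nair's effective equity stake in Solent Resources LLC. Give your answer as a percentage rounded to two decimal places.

98.60%

Mei reaches Solent along 2 paths.
Via Fennick: 80% × 7% = 5.6%.
Direct stake: 93% = 93%.
Total: 5.6% + 93% = 98.6%.
Rounded: 98.60%.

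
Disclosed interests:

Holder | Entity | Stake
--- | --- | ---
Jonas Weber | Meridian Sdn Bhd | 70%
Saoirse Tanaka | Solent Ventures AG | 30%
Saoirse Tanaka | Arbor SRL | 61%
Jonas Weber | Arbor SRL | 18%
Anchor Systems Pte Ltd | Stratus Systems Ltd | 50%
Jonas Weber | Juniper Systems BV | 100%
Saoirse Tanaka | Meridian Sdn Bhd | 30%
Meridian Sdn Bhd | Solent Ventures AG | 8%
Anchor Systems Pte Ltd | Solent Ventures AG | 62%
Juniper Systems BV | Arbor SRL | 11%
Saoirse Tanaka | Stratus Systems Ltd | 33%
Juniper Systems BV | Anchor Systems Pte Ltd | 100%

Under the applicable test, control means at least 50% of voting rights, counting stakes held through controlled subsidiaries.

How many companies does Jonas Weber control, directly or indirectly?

5

Jonas holds 100% of Juniper, so Jonas controls Juniper.
Jonas holds 70% of Meridian, so Jonas controls Meridian.
Juniper holds 100% of Anchor, so Jonas controls Anchor.
Anchor holds 50% of Stratus, so Jonas controls Stratus.
Anchor and Meridian together hold 62% + 8% = 70% of Solent, so Jonas controls Solent.
No other company's threshold is met.
Jonas controls 5 companies.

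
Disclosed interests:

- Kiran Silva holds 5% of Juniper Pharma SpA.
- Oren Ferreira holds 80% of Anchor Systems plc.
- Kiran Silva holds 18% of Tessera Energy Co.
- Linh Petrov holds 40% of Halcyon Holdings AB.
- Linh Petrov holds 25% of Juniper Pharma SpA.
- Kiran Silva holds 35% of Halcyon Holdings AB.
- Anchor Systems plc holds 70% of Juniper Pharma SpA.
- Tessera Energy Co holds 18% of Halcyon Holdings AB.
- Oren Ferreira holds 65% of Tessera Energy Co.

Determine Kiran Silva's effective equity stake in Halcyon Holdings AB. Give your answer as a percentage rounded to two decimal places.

38.24%

Kiran reaches Halcyon along 2 paths.
Direct stake: 35% = 35%.
Via Tessera: 18% × 18% = 3.24%.
Total: 35% + 3.24% = 38.24%.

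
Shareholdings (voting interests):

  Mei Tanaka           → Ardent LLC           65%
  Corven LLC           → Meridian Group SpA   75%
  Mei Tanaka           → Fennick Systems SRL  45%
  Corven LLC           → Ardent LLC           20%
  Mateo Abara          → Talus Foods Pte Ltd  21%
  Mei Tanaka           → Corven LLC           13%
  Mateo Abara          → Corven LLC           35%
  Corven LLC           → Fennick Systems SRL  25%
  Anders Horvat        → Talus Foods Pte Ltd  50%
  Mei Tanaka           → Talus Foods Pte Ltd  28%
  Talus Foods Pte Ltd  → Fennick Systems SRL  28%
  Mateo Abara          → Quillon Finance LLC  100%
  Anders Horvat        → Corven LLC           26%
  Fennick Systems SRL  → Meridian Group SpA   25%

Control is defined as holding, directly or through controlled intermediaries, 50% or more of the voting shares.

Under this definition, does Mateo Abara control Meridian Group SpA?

No

Mateo holds 100% of Quillon, so Mateo controls Quillon.
Neither Mateo nor any entity Mateo controls holds any voting interest in Meridian.
So Mateo does not control Meridian.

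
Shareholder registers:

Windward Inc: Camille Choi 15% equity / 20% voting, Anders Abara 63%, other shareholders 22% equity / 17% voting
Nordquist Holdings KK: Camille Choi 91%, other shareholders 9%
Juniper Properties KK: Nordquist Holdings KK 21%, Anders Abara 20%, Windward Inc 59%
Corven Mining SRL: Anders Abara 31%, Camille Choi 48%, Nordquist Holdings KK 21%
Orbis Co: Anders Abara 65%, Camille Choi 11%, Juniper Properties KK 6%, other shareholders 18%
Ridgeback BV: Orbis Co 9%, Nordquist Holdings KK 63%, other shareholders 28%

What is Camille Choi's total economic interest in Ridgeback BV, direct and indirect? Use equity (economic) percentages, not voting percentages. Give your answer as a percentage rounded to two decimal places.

58.47%

Camille reaches Ridgeback along 4 paths.
Via Orbis: 11% × 9% = 0.99%.
Via Nordquist → Juniper → Orbis: 91% × 21% × 6% × 9% = 0.103194%.
Via Windward → Juniper → Orbis: 15% × 59% × 6% × 9% = 0.04779%.
Via Nordquist: 91% × 63% = 57.33%.
Total: 0.99% + 0.103194% + 0.04779% + 57.33% = 58.470984%.
Rounded: 58.47%.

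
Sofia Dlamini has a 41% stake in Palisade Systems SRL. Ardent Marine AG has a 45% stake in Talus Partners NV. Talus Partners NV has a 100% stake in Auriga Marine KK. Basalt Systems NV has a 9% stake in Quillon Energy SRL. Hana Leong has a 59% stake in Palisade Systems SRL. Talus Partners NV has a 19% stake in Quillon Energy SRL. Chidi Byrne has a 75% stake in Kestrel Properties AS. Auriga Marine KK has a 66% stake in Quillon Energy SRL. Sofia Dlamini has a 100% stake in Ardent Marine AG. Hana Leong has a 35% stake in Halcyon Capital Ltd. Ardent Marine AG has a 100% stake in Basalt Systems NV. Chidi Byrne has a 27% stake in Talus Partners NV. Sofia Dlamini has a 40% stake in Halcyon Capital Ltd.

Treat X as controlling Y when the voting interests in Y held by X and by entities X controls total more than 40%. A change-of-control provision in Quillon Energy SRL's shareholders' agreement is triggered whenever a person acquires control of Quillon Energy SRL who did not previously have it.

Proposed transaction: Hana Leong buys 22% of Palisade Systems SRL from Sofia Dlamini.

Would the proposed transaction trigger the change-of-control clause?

No

The purchase adds only to Hana's holdings (Sofia's stake shrinks), so Hana is the only person who could newly come to control Quillon.
Hana holds 59% of Palisade, so Hana controls Palisade.
Neither Hana nor any entity Hana controls holds any voting interest in Quillon.
So before the transaction, Hana does not control Quillon.
After the purchase, Hana's direct stake in Palisade rises to 59% + 22% = 81%, and Sofia's stake falls to 19%.
Hana holds 81% of Palisade, so Hana controls Palisade.
After the transaction, neither Hana nor any entity Hana controls holds a voting interest in Quillon, so Hana still does not control it.
No new person acquires control, so the clause is not triggered.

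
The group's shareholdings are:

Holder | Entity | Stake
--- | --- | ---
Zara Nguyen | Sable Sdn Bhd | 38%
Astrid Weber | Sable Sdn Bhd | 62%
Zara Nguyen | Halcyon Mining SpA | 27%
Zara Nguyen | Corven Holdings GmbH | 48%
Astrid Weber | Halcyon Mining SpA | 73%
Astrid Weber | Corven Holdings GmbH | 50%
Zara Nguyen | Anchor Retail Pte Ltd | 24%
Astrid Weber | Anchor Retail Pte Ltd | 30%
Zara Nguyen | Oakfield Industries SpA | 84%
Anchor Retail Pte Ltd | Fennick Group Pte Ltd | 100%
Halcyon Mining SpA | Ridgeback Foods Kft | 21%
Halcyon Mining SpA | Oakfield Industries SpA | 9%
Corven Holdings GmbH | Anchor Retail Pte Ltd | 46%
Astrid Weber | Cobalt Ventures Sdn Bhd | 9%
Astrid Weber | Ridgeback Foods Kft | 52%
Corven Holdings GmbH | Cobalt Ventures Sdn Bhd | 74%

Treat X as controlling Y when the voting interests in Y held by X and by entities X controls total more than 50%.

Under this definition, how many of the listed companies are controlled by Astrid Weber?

Astrid holds 73% of Halcyon, so Astrid controls Halcyon.
Astrid holds 62% of Sable, so Astrid controls Sable.
Halcyon and Astrid together hold 21% + 52% = 73% of Ridgeback, so Astrid controls Ridgeback.
No other company's threshold is met.
Astrid controls 3 companies.

3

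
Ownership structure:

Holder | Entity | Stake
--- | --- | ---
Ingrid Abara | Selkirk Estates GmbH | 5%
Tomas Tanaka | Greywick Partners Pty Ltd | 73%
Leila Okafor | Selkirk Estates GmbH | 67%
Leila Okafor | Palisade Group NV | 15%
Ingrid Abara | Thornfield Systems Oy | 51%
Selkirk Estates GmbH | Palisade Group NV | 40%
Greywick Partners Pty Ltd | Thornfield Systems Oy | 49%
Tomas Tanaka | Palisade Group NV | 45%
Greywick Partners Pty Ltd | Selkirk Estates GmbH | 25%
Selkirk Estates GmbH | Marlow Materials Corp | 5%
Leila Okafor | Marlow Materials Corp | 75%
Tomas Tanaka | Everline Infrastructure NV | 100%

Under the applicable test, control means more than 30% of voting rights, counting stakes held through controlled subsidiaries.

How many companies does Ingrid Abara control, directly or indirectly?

1

Ingrid holds 51% of Thornfield, so Ingrid controls Thornfield.
No other company's threshold is met.
Ingrid controls 1 company.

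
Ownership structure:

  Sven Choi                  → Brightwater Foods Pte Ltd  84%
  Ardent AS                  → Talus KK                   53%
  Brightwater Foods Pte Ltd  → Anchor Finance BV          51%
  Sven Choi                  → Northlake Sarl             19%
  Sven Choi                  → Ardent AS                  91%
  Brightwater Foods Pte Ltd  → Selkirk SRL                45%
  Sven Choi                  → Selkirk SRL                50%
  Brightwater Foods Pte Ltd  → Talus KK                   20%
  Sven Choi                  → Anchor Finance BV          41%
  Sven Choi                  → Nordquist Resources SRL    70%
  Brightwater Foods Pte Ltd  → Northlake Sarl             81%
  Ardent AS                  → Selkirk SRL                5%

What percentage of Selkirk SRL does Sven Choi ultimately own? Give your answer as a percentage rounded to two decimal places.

92.35%

Sven reaches Selkirk along 3 paths.
Via Brightwater: 84% × 45% = 37.8%.
Via Ardent: 91% × 5% = 4.55%.
Direct stake: 50% = 50%.
Total: 37.8% + 4.55% + 50% = 92.35%.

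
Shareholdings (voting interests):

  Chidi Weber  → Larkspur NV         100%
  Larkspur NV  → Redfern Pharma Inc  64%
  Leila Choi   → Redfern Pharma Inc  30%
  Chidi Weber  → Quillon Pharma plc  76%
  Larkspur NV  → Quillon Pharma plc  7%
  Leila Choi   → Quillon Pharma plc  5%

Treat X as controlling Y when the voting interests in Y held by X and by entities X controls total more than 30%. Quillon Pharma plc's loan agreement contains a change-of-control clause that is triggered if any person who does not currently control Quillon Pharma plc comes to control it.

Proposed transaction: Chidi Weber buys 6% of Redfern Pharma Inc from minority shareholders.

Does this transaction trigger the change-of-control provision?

No

The purchase changes only Chidi's holdings, so Chidi is the only person who could newly come to control Quillon.
Chidi holds 100% of Larkspur, so Chidi controls Larkspur.
Chidi and Larkspur together hold 76% + 7% = 83% of Quillon, so Chidi controls Quillon.
So Chidi already controls Quillon before the transaction.
After the purchase, Chidi holds 6% of Redfern directly.
Chidi controlled Quillon already, so this is not a new person acquiring control; every other person's position is unchanged or reduced.
No new person acquires control, so the clause is not triggered.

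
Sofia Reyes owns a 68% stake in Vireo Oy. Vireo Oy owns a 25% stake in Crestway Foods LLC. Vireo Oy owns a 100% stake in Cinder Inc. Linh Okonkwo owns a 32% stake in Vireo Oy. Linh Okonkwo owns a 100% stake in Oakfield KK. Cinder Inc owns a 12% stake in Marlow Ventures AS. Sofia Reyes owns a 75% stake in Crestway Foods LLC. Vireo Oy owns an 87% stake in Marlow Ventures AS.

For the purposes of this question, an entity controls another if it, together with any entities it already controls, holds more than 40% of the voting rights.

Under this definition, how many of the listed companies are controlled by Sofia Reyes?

4

Sofia holds 68% of Vireo, so Sofia controls Vireo.
Vireo holds 100% of Cinder, so Sofia controls Cinder.
Sofia and Vireo together hold 75% + 25% = 100% of Crestway, so Sofia controls Crestway.
Vireo and Cinder together hold 87% + 12% = 99% of Marlow, so Sofia controls Marlow.
No other company's threshold is met.
Sofia controls 4 companies.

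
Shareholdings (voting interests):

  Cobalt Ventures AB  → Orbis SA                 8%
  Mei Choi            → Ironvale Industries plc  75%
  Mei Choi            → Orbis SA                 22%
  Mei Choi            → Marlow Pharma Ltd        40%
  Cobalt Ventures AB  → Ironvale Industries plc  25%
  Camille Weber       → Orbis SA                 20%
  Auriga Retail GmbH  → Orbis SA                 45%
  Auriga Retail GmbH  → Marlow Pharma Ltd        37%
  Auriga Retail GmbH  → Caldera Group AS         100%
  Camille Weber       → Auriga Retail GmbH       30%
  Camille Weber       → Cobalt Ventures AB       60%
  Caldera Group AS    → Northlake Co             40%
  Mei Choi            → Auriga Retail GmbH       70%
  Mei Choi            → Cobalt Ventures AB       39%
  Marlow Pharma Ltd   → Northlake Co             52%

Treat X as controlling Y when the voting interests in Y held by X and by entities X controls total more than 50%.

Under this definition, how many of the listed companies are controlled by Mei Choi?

6

Mei holds 70% of Auriga, so Mei controls Auriga.
Auriga holds 100% of Caldera, so Mei controls Caldera.
Mei and Auriga together hold 40% + 37% = 77% of Marlow, so Mei controls Marlow.
Mei and Auriga together hold 22% + 45% = 67% of Orbis, so Mei controls Orbis.
Marlow and Caldera together hold 52% + 40% = 92% of Northlake, so Mei controls Northlake.
Mei holds 75% of Ironvale, so Mei controls Ironvale.
No other company's threshold is met.
Mei controls 6 companies.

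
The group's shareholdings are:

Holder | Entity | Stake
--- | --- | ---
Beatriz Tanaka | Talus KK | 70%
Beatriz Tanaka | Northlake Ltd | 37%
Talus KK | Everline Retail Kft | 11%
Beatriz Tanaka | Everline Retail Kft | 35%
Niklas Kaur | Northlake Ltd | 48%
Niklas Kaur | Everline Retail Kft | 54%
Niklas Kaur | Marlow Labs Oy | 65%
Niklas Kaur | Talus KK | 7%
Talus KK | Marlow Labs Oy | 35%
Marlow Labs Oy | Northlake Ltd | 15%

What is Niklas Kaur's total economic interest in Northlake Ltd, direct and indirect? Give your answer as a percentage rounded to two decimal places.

58.12%

Niklas reaches Northlake along 3 paths.
Via Talus → Marlow: 7% × 35% × 15% = 0.3675%.
Via Marlow: 65% × 15% = 9.75%.
Direct stake: 48% = 48%.
Total: 0.3675% + 9.75% + 48% = 58.1175%.
Rounded: 58.12%.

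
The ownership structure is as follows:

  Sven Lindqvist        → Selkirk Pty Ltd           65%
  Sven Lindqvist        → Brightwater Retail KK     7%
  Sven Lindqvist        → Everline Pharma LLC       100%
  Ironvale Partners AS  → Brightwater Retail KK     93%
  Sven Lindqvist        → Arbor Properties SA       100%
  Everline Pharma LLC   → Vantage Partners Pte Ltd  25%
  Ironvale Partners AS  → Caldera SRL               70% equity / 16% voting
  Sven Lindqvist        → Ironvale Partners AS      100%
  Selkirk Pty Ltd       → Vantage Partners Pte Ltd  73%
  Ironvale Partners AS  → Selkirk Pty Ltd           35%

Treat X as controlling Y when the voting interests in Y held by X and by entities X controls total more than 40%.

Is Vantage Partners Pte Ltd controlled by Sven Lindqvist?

Sven holds 100% of Everline, so Sven controls Everline.
Sven holds 100% of Ironvale, so Sven controls Ironvale.
Ironvale and Sven together hold 35% + 65% = 100% of Selkirk, so Sven controls Selkirk.
Selkirk and Everline together hold 73% + 25% = 98% of Vantage, so Sven controls Vantage.

Yes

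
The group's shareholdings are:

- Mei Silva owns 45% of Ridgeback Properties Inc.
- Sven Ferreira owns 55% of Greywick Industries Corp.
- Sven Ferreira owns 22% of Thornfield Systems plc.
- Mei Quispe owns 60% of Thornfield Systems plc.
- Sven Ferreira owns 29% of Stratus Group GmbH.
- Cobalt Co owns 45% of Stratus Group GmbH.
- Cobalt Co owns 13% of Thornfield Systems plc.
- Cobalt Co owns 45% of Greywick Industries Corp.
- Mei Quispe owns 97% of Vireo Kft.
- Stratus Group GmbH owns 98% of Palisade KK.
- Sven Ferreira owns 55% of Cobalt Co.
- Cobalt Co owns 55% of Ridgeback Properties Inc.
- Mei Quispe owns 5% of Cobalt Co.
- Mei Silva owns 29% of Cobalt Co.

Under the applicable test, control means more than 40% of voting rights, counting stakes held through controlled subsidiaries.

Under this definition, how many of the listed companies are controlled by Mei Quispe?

Mei Quispe holds 97% of Vireo, so Mei Quispe controls Vireo.
Mei Quispe holds 60% of Thornfield, so Mei Quispe controls Thornfield.
No other company's threshold is met.
Mei Quispe controls 2 companies.

2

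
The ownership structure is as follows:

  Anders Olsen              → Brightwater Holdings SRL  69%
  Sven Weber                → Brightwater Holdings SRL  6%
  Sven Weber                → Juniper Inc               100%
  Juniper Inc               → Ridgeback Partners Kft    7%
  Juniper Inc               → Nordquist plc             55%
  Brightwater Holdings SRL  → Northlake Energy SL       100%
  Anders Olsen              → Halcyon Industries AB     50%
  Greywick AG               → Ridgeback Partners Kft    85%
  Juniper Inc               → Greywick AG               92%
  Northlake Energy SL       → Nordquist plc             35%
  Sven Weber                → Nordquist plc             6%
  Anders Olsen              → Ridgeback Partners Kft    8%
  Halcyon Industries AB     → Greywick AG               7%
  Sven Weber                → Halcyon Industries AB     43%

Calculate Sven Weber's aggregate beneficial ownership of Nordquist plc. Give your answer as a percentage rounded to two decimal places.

63.10%

Sven reaches Nordquist along 3 paths.
Via Brightwater → Northlake: 6% × 100% × 35% = 2.1%.
Via Juniper: 100% × 55% = 55%.
Direct stake: 6% = 6%.
Total: 2.1% + 55% + 6% = 63.1%.
Rounded: 63.10%.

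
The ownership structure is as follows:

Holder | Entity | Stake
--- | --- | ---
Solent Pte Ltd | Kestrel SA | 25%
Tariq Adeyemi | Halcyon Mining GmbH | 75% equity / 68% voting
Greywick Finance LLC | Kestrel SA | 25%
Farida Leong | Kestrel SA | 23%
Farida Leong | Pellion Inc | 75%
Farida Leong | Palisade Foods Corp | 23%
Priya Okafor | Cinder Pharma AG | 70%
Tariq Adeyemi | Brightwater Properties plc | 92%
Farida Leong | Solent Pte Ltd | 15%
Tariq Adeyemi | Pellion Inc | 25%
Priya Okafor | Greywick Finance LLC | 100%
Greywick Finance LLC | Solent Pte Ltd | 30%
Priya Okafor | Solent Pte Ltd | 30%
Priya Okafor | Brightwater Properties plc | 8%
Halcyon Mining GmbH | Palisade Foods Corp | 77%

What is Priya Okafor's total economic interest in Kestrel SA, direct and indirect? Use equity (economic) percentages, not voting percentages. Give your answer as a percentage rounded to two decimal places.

Priya reaches Kestrel along 3 paths.
Via Solent: 30% × 25% = 7.5%.
Via Greywick → Solent: 100% × 30% × 25% = 7.5%.
Via Greywick: 100% × 25% = 25%.
Total: 7.5% + 7.5% + 25% = 40%.
Rounded: 40.00%.

40.00%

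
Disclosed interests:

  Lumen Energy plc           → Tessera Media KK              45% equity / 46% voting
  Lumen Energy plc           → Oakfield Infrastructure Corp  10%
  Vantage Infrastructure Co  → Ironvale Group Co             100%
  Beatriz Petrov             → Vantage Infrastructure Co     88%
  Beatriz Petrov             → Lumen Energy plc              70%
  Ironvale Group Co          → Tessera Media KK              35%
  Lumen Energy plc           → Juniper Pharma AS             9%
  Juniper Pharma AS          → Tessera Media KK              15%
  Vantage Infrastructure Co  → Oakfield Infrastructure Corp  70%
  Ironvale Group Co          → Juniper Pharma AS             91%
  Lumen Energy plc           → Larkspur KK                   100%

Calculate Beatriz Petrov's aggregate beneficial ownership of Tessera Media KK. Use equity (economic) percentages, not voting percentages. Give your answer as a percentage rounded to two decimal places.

75.26%

Beatriz reaches Tessera along 4 paths.
Via Lumen: 70% × 45% = 31.5%.
Via Vantage → Ironvale: 88% × 100% × 35% = 30.8%.
Via Lumen → Juniper: 70% × 9% × 15% = 0.945%.
Via Vantage → Ironvale → Juniper: 88% × 100% × 91% × 15% = 12.012%.
Total: 31.5% + 30.8% + 0.945% + 12.012% = 75.257%.
Rounded: 75.26%.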